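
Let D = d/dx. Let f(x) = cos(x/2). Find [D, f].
- \frac{\sin{\left(\frac{x}{2} \right)}}{2}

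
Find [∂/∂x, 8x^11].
88 x^{10}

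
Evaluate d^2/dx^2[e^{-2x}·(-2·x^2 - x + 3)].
4 \left(- 2 x^{2} + 3 x + 3\right) e^{- 2 x}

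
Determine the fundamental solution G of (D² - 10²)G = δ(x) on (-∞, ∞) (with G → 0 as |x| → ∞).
-\frac{e^{-10|x|}}{20}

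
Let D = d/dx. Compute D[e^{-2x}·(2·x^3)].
x^{2} \left(6 - 4 x\right) e^{- 2 x}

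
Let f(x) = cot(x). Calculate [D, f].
- \frac{1}{\sin^{2}{\left(x \right)}}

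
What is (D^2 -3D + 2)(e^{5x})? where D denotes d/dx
12 e^{5 x}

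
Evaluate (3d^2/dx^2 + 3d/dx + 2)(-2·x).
- 4 x - 6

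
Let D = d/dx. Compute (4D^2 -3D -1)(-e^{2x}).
- 9 e^{2 x}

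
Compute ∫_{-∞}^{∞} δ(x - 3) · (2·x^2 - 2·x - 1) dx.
11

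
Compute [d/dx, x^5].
5 x^{4}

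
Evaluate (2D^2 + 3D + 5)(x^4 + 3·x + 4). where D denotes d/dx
5 x^{4} + 12 x^{3} + 24 x^{2} + 15 x + 29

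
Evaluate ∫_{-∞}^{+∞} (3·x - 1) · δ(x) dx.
-1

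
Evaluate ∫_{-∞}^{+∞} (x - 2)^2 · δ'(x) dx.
4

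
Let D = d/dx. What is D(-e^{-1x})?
e^{- x}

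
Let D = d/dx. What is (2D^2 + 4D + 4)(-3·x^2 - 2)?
- 12 x^{2} - 24 x - 20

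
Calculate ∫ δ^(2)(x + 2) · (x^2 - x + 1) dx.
2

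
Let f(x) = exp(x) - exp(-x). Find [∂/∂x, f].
2 \cosh{\left(x \right)}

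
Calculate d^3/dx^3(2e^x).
2 e^{x}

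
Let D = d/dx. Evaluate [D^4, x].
4D^{3}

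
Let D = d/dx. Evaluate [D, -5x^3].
- 15 x^{2}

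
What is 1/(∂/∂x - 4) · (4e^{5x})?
4 e^{5 x}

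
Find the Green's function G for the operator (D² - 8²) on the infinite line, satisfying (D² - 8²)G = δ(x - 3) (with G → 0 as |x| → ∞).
-\frac{e^{-8|x - 3|}}{16}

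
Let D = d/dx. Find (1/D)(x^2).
\frac{x^{3}}{3}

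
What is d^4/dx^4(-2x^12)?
- 23760 x^{8}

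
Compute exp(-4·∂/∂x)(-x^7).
- x^{7} + 28 x^{6} - 336 x^{5} + 2240 x^{4} - 8960 x^{3} + 21504 x^{2} - 28672 x + 16384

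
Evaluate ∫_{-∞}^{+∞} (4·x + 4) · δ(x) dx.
4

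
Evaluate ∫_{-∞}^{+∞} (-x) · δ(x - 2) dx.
-2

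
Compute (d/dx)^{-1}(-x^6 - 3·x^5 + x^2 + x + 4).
- \frac{x^{7}}{7} - \frac{x^{6}}{2} + \frac{x^{3}}{3} + \frac{x^{2}}{2} + 4 x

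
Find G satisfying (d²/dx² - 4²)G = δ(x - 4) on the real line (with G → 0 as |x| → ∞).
-\frac{e^{-4|x - 4|}}{8}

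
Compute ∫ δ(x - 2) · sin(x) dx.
\sin{\left(2 \right)}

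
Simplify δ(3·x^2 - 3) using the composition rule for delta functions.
\frac{\delta(x - 1) + \delta(x + 1)}{6}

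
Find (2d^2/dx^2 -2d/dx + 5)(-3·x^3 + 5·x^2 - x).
- 15 x^{3} + 43 x^{2} - 61 x + 22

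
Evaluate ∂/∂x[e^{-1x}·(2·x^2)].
2 x \left(2 - x\right) e^{- x}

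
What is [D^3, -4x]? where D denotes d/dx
-12D^{2}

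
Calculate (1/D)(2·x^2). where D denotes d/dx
\frac{2 x^{3}}{3}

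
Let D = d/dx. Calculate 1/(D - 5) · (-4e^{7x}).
- 2 e^{7 x}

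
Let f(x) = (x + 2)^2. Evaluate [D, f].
2 x + 4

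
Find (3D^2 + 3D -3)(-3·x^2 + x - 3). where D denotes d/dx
9 x^{2} - 21 x - 6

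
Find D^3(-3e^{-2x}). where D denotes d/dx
24 e^{- 2 x}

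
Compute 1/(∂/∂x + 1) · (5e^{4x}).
e^{4 x}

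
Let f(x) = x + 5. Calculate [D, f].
1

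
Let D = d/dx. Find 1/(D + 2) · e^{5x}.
\frac{e^{5 x}}{7}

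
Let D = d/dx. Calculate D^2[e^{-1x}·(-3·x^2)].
3 \left(- x^{2} + 4 x - 2\right) e^{- x}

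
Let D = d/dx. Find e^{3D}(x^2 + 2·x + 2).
x^{2} + 8 x + 17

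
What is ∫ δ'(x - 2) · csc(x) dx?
\cot{\left(2 \right)} \csc{\left(2 \right)}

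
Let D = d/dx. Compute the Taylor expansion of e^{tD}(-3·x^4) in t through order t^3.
3 x \left(- 4 t^{3} - 6 t^{2} x - 4 t x^{2} - x^{3}\right)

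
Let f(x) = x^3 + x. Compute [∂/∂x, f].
3 x^{2} + 1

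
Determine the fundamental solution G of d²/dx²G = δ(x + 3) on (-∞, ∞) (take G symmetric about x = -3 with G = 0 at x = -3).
\frac{|x + 3|}{2}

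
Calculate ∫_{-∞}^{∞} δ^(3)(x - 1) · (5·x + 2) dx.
0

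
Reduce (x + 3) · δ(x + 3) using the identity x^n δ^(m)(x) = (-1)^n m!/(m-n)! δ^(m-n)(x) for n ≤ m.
0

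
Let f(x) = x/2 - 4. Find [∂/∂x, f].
\frac{1}{2}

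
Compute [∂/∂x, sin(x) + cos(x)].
- \sin{\left(x \right)} + \cos{\left(x \right)}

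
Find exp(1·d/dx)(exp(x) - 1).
e^{x + 1} - 1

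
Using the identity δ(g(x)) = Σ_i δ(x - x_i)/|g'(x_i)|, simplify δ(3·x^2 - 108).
\frac{\delta(x - 6) + \delta(x + 6)}{36}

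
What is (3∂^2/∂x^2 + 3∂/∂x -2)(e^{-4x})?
34 e^{- 4 x}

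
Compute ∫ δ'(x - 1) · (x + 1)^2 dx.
-4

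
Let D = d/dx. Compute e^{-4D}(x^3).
x^{3} - 12 x^{2} + 48 x - 64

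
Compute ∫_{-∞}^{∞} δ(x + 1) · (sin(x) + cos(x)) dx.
- \sin{\left(1 \right)} + \cos{\left(1 \right)}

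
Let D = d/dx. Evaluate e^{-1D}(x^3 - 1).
x^{3} - 3 x^{2} + 3 x - 2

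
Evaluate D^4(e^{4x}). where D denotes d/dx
256 e^{4 x}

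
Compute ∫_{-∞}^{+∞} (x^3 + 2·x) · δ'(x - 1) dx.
-5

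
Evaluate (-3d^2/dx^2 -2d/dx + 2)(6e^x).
- 18 e^{x}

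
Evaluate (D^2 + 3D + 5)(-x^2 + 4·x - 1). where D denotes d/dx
- 5 x^{2} + 14 x + 5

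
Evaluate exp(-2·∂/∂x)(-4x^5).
- 4 x^{5} + 40 x^{4} - 160 x^{3} + 320 x^{2} - 320 x + 128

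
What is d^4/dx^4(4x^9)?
12096 x^{5}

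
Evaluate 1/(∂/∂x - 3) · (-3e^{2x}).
3 e^{2 x}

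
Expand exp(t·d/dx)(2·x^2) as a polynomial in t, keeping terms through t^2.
2 t^{2} + 4 t x + 2 x^{2}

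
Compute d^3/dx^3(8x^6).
960 x^{3}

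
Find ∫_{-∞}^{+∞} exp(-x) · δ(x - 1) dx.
e^{-1}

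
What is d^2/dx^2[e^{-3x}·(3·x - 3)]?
9 \left(3 x - 5\right) e^{- 3 x}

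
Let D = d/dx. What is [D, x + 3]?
1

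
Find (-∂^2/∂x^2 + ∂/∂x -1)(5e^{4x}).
- 65 e^{4 x}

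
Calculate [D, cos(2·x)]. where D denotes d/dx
- 2 \sin{\left(2 x \right)}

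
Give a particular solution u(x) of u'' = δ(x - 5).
\frac{|x - 5|}{2}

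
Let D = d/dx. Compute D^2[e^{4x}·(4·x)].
\left(64 x + 32\right) e^{4 x}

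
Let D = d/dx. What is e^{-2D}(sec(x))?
\sec{\left(x - 2 \right)}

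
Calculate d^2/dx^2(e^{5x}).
25 e^{5 x}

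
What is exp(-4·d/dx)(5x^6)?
5 x^{6} - 120 x^{5} + 1200 x^{4} - 6400 x^{3} + 19200 x^{2} - 30720 x + 20480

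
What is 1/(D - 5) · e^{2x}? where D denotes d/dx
- \frac{e^{2 x}}{3}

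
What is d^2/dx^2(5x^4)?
60 x^{2}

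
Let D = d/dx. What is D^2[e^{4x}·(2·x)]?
\left(32 x + 16\right) e^{4 x}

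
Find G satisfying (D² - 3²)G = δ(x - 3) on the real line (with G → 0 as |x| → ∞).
-\frac{e^{-3|x - 3|}}{6}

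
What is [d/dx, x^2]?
2 x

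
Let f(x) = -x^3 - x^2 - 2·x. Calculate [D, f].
- 3 x^{2} - 2 x - 2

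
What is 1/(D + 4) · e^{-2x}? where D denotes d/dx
\frac{e^{- 2 x}}{2}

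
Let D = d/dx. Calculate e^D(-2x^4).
- 2 x^{4} - 8 x^{3} - 12 x^{2} - 8 x - 2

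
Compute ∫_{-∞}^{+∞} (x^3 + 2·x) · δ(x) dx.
0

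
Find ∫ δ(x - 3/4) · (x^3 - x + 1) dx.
\frac{43}{64}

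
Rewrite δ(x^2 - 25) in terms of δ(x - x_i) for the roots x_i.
\frac{\delta(x - 5) + \delta(x + 5)}{10}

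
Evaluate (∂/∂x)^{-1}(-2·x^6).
- \frac{2 x^{7}}{7}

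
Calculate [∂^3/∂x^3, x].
3\frac{d^{2}}{dx^{2}}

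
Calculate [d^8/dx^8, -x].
-8\frac{d^{7}}{dx^{7}}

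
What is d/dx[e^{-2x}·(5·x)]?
5 \left(1 - 2 x\right) e^{- 2 x}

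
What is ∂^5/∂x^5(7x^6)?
5040 x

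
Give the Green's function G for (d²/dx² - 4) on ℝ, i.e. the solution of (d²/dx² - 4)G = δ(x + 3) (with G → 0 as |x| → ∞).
-\frac{e^{-2|x + 3|}}{4}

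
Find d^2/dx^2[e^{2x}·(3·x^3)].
6 x \left(2 x^{2} + 6 x + 3\right) e^{2 x}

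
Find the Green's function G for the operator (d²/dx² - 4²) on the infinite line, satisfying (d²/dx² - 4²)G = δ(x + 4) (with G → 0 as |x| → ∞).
-\frac{e^{-4|x + 4|}}{8}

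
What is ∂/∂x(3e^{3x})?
9 e^{3 x}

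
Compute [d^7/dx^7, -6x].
-42\frac{d^{6}}{dx^{6}}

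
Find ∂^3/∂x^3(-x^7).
- 210 x^{4}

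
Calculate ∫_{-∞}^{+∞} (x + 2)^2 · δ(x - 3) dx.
25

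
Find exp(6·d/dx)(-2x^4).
- 2 x^{4} - 48 x^{3} - 432 x^{2} - 1728 x - 2592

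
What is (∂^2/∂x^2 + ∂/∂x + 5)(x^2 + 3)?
5 x^{2} + 2 x + 17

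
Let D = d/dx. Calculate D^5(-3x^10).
- 90720 x^{5}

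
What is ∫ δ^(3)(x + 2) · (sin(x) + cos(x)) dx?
\cos{\left(2 \right)} + \sin{\left(2 \right)}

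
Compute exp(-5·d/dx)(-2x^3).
- 2 x^{3} + 30 x^{2} - 150 x + 250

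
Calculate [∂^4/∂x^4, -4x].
-16\frac{d^{3}}{dx^{3}}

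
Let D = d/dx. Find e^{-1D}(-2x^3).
- 2 x^{3} + 6 x^{2} - 6 x + 2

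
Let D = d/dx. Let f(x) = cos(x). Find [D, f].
- \sin{\left(x \right)}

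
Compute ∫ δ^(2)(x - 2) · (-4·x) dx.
0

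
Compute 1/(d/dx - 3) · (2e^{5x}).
e^{5 x}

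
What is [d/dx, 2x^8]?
16 x^{7}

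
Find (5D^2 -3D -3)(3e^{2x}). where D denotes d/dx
33 e^{2 x}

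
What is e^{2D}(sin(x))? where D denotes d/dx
\sin{\left(x + 2 \right)}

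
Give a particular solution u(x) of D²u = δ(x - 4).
\frac{|x - 4|}{2}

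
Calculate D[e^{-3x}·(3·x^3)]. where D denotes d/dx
9 x^{2} \left(1 - x\right) e^{- 3 x}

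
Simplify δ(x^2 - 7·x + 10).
\frac{\delta(x - 2) + \delta(x - 5)}{3}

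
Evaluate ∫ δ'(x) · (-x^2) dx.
0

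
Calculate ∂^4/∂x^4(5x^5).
600 x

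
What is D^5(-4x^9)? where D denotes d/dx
- 60480 x^{4}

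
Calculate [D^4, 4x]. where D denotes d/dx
16D^{3}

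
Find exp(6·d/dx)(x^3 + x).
x^{3} + 18 x^{2} + 109 x + 222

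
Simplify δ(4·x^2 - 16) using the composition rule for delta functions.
\frac{\delta(x - 2) + \delta(x + 2)}{16}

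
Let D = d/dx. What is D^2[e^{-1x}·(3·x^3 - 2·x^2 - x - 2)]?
\left(3 x^{3} - 20 x^{2} + 25 x - 4\right) e^{- x}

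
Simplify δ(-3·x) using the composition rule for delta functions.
\frac{\delta(x)}{3}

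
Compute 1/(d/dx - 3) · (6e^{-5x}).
- \frac{3 e^{- 5 x}}{4}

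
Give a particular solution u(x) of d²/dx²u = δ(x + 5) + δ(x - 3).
\frac{|x + 5|}{2} + \frac{|x - 3|}{2}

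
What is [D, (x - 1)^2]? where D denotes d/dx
2 x - 2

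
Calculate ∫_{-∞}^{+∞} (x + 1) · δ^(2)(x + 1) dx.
0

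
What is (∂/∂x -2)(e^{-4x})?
- 6 e^{- 4 x}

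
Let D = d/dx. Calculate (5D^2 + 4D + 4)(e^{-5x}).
109 e^{- 5 x}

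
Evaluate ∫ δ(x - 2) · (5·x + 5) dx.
15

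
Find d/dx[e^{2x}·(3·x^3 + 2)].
\left(6 x^{3} + 9 x^{2} + 4\right) e^{2 x}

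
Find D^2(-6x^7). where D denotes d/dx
- 252 x^{5}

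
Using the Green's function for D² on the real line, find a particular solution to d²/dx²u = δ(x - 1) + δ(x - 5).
\frac{|x - 1|}{2} + \frac{|x - 5|}{2}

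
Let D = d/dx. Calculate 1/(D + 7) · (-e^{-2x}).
- \frac{e^{- 2 x}}{5}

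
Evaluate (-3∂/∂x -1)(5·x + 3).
- 5 x - 18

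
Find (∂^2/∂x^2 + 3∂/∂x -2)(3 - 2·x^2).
4 x^{2} - 12 x - 10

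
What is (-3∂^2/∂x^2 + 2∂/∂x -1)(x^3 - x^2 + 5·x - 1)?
- x^{3} + 7 x^{2} - 27 x + 17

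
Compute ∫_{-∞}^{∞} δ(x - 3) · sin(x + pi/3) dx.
\sin{\left(\frac{\pi}{3} + 3 \right)}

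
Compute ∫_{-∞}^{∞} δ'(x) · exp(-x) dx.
1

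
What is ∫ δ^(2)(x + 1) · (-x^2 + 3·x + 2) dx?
-2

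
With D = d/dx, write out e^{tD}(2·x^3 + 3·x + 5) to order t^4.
2 t^{3} + 6 t^{2} x + 3 t \left(2 x^{2} + 1\right) + 2 x^{3} + 3 x + 5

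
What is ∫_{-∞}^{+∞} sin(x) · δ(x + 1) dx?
- \sin{\left(1 \right)}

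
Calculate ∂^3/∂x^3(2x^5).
120 x^{2}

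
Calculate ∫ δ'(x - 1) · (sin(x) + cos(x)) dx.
- \cos{\left(1 \right)} + \sin{\left(1 \right)}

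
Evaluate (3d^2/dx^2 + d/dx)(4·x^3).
12 x \left(x + 6\right)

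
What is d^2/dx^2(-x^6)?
- 30 x^{4}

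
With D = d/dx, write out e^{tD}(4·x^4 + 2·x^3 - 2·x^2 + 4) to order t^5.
4 t^{4} + 2 t^{3} \left(8 x + 1\right) + 2 t^{2} \left(12 x^{2} + 3 x - 1\right) + 2 t x \left(8 x^{2} + 3 x - 2\right) + 4 x^{4} + 2 x^{3} - 2 x^{2} + 4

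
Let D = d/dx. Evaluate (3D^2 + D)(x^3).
3 x \left(x + 6\right)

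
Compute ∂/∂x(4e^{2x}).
8 e^{2 x}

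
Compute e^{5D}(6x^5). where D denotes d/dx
6 x^{5} + 150 x^{4} + 1500 x^{3} + 7500 x^{2} + 18750 x + 18750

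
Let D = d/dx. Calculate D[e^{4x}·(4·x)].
\left(16 x + 4\right) e^{4 x}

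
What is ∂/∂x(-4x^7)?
- 28 x^{6}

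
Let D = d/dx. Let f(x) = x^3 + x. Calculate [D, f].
3 x^{2} + 1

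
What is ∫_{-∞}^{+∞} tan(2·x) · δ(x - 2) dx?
\tan{\left(4 \right)}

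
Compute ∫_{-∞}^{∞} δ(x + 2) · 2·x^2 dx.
8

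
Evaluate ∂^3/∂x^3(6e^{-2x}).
- 48 e^{- 2 x}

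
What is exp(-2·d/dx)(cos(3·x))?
\cos{\left(3 x - 6 \right)}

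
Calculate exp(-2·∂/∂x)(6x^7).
6 x^{7} - 84 x^{6} + 504 x^{5} - 1680 x^{4} + 3360 x^{3} - 4032 x^{2} + 2688 x - 768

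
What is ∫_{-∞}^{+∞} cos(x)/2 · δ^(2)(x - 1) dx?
- \frac{\cos{\left(1 \right)}}{2}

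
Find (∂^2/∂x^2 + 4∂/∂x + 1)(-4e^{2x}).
- 52 e^{2 x}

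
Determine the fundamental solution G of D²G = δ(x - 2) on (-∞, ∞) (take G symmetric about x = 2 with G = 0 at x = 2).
\frac{|x - 2|}{2}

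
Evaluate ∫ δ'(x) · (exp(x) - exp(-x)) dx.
-2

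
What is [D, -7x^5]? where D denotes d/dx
- 35 x^{4}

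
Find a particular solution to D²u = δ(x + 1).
\frac{|x + 1|}{2}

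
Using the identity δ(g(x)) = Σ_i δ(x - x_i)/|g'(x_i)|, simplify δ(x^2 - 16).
\frac{\delta(x + 4) + \delta(x - 4)}{8}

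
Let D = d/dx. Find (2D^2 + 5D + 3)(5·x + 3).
15 x + 34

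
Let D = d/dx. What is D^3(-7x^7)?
- 1470 x^{4}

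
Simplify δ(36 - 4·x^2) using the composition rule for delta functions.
\frac{\delta(x - 3) + \delta(x + 3)}{24}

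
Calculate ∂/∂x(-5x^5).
- 25 x^{4}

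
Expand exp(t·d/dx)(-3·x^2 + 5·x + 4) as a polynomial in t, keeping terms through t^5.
- 3 t^{2} - t \left(6 x - 5\right) - 3 x^{2} + 5 x + 4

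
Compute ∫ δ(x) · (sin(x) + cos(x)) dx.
1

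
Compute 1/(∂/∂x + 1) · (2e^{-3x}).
- e^{- 3 x}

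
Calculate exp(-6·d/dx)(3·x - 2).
3 x - 20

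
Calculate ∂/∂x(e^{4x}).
4 e^{4 x}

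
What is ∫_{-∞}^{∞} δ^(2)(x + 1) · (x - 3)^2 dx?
2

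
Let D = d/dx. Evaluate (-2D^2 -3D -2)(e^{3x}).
- 29 e^{3 x}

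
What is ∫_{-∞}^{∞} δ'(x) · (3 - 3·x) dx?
3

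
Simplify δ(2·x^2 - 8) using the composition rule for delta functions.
\frac{\delta(x - 2) + \delta(x + 2)}{8}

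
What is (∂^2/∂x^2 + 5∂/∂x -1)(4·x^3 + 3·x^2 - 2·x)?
- 4 x^{3} + 57 x^{2} + 56 x - 4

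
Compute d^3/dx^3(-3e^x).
- 3 e^{x}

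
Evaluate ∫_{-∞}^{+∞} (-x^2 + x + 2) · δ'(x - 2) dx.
3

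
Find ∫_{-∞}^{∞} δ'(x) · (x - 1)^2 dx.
2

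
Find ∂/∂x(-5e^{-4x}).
20 e^{- 4 x}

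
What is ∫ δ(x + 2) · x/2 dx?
-1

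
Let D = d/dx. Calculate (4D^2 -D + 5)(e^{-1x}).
10 e^{- x}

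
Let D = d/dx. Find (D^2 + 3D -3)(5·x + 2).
9 - 15 x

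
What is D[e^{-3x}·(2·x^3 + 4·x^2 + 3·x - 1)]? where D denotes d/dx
\left(- 6 x^{3} - 6 x^{2} - x + 6\right) e^{- 3 x}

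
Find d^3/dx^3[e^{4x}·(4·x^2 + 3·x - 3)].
\left(256 x^{2} + 576 x + 48\right) e^{4 x}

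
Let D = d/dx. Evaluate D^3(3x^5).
180 x^{2}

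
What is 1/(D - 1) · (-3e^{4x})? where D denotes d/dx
- e^{4 x}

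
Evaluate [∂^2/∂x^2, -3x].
-6\frac{d}{dx}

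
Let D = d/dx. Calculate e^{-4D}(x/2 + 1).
\frac{x}{2} - 1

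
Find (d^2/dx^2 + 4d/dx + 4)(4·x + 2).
16 x + 24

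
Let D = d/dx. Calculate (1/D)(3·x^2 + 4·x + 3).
x^{3} + 2 x^{2} + 3 x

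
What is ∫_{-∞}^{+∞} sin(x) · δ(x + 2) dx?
- \sin{\left(2 \right)}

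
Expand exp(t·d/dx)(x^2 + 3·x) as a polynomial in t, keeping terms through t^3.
t^{2} + t \left(2 x + 3\right) + x^{2} + 3 x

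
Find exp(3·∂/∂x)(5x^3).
5 x^{3} + 45 x^{2} + 135 x + 135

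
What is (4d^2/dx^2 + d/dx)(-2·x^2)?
- 4 x - 16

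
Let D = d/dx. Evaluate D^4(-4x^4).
-96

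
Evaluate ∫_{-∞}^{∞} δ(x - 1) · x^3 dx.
1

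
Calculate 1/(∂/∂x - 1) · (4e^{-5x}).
- \frac{2 e^{- 5 x}}{3}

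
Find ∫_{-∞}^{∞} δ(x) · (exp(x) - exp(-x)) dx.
0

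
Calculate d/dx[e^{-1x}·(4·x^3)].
4 x^{2} \left(3 - x\right) e^{- x}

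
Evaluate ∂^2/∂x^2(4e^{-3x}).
36 e^{- 3 x}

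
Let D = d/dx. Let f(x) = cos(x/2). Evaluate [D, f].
- \frac{\sin{\left(\frac{x}{2} \right)}}{2}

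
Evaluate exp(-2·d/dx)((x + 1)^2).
x^{2} - 2 x + 1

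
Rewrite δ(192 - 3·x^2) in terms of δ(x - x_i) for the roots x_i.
\frac{\delta(x - 8) + \delta(x + 8)}{48}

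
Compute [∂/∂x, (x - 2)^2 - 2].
2 x - 4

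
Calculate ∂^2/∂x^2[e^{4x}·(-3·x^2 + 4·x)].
\left(- 48 x^{2} + 16 x + 26\right) e^{4 x}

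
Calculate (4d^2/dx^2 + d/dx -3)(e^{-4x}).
57 e^{- 4 x}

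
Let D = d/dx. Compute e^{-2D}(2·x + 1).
2 x - 3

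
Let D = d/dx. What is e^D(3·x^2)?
3 x^{2} + 6 x + 3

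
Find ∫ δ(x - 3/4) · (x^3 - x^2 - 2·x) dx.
- \frac{105}{64}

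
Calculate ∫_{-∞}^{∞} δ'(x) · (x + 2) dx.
-1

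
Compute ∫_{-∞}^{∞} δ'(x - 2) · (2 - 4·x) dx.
4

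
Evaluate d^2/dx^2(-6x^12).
- 792 x^{10}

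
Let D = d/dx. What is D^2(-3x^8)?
- 168 x^{6}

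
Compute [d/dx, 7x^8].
56 x^{7}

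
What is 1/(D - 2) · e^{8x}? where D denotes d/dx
\frac{e^{8 x}}{6}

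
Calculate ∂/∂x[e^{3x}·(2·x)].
\left(6 x + 2\right) e^{3 x}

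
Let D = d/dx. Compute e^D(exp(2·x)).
e^{2 x + 2}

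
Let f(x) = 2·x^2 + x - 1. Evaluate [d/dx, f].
4 x + 1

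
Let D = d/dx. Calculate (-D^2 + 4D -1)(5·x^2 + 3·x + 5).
- 5 x^{2} + 37 x - 3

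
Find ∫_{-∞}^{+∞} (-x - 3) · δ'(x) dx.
1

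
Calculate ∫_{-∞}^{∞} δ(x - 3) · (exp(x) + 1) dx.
1 + e^{3}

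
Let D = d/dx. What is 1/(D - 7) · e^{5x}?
- \frac{e^{5 x}}{2}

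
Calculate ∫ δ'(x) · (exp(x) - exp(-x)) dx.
-2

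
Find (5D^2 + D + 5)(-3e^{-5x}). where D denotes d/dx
- 375 e^{- 5 x}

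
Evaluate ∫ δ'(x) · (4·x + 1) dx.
-4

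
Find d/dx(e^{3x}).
3 e^{3 x}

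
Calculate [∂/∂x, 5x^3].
15 x^{2}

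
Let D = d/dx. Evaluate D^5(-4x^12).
- 380160 x^{7}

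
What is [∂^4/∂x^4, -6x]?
-24\frac{d^{3}}{dx^{3}}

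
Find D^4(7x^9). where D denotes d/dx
21168 x^{5}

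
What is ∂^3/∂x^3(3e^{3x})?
81 e^{3 x}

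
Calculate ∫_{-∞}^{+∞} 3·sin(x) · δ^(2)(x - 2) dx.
- 3 \sin{\left(2 \right)}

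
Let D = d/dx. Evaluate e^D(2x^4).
2 x^{4} + 8 x^{3} + 12 x^{2} + 8 x + 2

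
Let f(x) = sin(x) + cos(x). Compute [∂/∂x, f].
- \sin{\left(x \right)} + \cos{\left(x \right)}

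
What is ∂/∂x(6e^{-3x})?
- 18 e^{- 3 x}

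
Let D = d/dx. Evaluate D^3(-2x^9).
- 1008 x^{6}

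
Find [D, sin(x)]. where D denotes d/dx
\cos{\left(x \right)}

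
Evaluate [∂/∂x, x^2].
2 x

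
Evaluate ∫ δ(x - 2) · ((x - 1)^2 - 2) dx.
-1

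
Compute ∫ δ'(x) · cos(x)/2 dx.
0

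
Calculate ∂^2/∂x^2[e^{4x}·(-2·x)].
\left(- 32 x - 16\right) e^{4 x}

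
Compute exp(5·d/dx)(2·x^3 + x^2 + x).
2 x^{3} + 31 x^{2} + 161 x + 280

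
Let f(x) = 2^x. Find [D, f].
2^{x} \log{\left(2 \right)}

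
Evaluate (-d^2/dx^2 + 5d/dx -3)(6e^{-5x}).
- 318 e^{- 5 x}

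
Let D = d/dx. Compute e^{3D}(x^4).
x^{4} + 12 x^{3} + 54 x^{2} + 108 x + 81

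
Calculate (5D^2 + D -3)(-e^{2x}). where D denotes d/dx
- 19 e^{2 x}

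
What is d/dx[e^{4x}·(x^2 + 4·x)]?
2 \left(2 x \left(x + 4\right) + x + 2\right) e^{4 x}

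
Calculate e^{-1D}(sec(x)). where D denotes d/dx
\sec{\left(x - 1 \right)}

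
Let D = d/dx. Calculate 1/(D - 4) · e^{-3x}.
- \frac{e^{- 3 x}}{7}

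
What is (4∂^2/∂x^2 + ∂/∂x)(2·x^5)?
10 x^{3} \left(x + 16\right)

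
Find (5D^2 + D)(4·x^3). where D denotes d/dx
12 x \left(x + 10\right)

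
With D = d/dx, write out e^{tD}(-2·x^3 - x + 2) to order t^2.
- 6 t^{2} x - t \left(6 x^{2} + 1\right) - 2 x^{3} - x + 2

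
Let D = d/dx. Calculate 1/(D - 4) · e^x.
- \frac{e^{x}}{3}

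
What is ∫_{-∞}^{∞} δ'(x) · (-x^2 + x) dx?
-1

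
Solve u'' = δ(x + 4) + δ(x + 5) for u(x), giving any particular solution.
\frac{|x + 4|}{2} + \frac{|x + 5|}{2}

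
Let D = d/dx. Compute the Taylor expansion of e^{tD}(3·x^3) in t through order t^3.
3 t^{3} + 9 t^{2} x + 9 t x^{2} + 3 x^{3}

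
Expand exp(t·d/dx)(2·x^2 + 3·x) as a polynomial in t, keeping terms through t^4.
2 t^{2} + t \left(4 x + 3\right) + 2 x^{2} + 3 x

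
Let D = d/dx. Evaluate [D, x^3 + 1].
3 x^{2}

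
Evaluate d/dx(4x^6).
24 x^{5}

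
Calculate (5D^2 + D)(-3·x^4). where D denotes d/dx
12 x^{2} \left(- x - 15\right)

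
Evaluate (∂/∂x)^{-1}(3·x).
\frac{3 x^{2}}{2}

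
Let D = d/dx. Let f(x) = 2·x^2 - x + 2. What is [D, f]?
4 x - 1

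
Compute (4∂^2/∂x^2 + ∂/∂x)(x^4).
4 x^{2} \left(x + 12\right)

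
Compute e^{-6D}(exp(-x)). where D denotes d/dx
e^{6 - x}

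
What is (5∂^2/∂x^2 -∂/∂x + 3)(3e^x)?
21 e^{x}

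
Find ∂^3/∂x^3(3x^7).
630 x^{4}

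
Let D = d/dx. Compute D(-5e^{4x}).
- 20 e^{4 x}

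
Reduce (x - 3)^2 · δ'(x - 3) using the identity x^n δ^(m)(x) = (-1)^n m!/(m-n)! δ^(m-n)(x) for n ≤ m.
0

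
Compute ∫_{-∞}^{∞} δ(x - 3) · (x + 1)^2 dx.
16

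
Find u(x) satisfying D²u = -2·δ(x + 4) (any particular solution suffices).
-|x + 4|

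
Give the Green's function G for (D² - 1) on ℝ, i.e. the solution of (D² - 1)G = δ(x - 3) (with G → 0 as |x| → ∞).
-\frac{e^{-|x - 3|}}{2}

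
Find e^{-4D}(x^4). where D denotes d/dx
x^{4} - 16 x^{3} + 96 x^{2} - 256 x + 256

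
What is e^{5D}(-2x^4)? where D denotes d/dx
- 2 x^{4} - 40 x^{3} - 300 x^{2} - 1000 x - 1250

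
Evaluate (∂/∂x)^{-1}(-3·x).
- \frac{3 x^{2}}{2}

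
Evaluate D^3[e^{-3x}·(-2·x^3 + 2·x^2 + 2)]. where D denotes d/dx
6 \left(9 x^{3} - 36 x^{2} + 36 x - 17\right) e^{- 3 x}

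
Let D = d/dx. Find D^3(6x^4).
144 x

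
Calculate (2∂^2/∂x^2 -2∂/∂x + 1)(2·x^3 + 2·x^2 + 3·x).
2 x^{3} - 10 x^{2} + 19 x + 2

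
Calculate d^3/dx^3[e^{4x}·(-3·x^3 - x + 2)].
\left(- 192 x^{3} - 432 x^{2} - 280 x + 62\right) e^{4 x}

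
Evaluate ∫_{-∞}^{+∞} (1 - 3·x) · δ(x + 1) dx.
4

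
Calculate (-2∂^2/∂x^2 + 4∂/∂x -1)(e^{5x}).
- 31 e^{5 x}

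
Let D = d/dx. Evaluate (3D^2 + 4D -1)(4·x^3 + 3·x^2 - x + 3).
- 4 x^{3} + 45 x^{2} + 97 x + 11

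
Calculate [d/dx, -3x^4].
- 12 x^{3}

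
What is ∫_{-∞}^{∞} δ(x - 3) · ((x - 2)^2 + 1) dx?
2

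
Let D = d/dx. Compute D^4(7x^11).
55440 x^{7}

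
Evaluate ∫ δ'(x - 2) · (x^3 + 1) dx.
-12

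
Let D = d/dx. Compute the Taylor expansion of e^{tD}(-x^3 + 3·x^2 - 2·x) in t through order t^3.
- t^{3} - 3 t^{2} \left(x - 1\right) - t \left(3 x^{2} - 6 x + 2\right) - x^{3} + 3 x^{2} - 2 x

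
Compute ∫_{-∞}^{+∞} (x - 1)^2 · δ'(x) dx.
2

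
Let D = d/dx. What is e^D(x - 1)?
x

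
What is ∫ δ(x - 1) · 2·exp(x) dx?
2 e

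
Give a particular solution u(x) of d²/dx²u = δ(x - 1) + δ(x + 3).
\frac{|x - 1|}{2} + \frac{|x + 3|}{2}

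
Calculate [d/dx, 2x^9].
18 x^{8}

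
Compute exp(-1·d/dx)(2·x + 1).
2 x - 1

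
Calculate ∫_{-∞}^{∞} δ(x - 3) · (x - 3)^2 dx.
0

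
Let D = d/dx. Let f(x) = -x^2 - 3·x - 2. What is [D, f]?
- 2 x - 3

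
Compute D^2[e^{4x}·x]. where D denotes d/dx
\left(16 x + 8\right) e^{4 x}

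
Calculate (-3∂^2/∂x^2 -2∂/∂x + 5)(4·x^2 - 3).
20 x^{2} - 16 x - 39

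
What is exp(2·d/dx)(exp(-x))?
e^{- x - 2}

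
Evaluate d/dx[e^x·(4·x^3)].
4 x^{2} \left(x + 3\right) e^{x}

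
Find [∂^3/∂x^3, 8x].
24\frac{d^{2}}{dx^{2}}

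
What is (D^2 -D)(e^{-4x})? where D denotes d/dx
20 e^{- 4 x}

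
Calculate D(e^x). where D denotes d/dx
e^{x}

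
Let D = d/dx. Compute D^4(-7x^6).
- 2520 x^{2}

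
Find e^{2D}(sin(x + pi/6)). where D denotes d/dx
\sin{\left(x + \frac{\pi}{6} + 2 \right)}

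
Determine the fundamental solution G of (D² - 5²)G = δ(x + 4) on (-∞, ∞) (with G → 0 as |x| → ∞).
-\frac{e^{-5|x + 4|}}{10}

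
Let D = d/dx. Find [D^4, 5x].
20D^{3}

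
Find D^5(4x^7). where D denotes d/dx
10080 x^{2}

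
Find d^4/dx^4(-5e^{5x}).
- 3125 e^{5 x}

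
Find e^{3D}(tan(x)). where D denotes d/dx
\tan{\left(x + 3 \right)}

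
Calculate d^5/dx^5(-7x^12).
- 665280 x^{7}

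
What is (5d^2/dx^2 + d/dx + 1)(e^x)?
7 e^{x}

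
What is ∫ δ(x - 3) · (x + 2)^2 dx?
25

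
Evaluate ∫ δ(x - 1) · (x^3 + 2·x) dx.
3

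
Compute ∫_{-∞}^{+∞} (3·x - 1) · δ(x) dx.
-1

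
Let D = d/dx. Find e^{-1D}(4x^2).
4 x^{2} - 8 x + 4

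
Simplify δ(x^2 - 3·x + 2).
\frac{\delta(x - 1) + \delta(x - 2)}{1}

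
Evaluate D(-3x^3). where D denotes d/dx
- 9 x^{2}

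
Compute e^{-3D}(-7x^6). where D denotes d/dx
- 7 x^{6} + 126 x^{5} - 945 x^{4} + 3780 x^{3} - 8505 x^{2} + 10206 x - 5103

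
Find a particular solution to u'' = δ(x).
\frac{|x|}{2}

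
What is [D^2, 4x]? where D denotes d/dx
8D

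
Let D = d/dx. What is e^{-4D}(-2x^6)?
- 2 x^{6} + 48 x^{5} - 480 x^{4} + 2560 x^{3} - 7680 x^{2} + 12288 x - 8192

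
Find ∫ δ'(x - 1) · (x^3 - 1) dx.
-3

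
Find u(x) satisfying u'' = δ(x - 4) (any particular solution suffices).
\frac{|x - 4|}{2}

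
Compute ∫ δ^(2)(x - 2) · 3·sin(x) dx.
- 3 \sin{\left(2 \right)}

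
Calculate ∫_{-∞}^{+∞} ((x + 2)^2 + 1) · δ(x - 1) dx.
10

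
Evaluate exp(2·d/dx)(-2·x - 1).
- 2 x - 5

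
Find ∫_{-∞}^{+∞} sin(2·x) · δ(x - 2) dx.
\sin{\left(4 \right)}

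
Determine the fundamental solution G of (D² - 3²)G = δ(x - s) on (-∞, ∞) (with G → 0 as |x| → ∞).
-\frac{e^{-3|x-s|}}{6}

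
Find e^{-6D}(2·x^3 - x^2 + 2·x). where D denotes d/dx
2 x^{3} - 37 x^{2} + 230 x - 480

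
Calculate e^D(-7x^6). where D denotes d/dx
- 7 x^{6} - 42 x^{5} - 105 x^{4} - 140 x^{3} - 105 x^{2} - 42 x - 7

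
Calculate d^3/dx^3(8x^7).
1680 x^{4}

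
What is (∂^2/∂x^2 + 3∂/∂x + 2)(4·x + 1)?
8 x + 14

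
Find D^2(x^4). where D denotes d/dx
12 x^{2}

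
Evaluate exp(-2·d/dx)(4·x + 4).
4 x - 4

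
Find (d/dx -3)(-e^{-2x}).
5 e^{- 2 x}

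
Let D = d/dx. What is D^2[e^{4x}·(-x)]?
\left(- 16 x - 8\right) e^{4 x}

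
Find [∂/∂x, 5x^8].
40 x^{7}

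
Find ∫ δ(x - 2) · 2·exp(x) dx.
2 e^{2}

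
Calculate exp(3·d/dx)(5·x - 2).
5 x + 13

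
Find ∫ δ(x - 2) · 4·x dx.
8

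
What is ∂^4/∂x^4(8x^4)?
192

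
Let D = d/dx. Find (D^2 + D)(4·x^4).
16 x^{2} \left(x + 3\right)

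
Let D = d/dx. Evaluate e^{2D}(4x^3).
4 x^{3} + 24 x^{2} + 48 x + 32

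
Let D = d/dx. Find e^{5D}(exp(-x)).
e^{- x - 5}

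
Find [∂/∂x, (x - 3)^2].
2 x - 6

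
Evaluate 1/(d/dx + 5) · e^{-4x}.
e^{- 4 x}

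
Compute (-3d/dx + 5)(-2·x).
6 - 10 x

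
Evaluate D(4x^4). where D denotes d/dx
16 x^{3}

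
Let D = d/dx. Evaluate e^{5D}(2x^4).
2 x^{4} + 40 x^{3} + 300 x^{2} + 1000 x + 1250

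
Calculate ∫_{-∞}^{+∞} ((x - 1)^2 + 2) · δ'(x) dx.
2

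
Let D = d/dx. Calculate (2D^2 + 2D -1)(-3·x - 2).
3 x - 4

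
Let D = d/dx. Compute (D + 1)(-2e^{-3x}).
4 e^{- 3 x}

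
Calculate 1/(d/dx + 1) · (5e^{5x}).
\frac{5 e^{5 x}}{6}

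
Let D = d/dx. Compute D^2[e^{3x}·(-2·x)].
\left(- 18 x - 12\right) e^{3 x}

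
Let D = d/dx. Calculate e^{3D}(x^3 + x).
x^{3} + 9 x^{2} + 28 x + 30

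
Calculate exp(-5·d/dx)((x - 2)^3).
x^{3} - 21 x^{2} + 147 x - 343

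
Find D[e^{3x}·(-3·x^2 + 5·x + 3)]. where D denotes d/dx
\left(- 9 x^{2} + 9 x + 14\right) e^{3 x}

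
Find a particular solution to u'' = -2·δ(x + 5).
-|x + 5|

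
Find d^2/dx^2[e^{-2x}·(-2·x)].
8 \left(1 - x\right) e^{- 2 x}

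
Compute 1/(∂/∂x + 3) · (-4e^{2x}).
- \frac{4 e^{2 x}}{5}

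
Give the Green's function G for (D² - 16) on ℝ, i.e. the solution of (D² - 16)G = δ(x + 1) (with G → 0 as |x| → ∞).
-\frac{e^{-4|x + 1|}}{8}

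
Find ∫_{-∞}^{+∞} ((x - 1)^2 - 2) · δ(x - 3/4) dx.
- \frac{31}{16}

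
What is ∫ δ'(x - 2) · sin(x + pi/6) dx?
- \cos{\left(\frac{\pi}{6} + 2 \right)}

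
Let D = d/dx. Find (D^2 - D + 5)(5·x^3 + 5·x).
25 x^{3} - 15 x^{2} + 55 x - 5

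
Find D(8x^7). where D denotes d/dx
56 x^{6}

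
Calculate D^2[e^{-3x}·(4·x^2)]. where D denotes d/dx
4 \left(9 x^{2} - 12 x + 2\right) e^{- 3 x}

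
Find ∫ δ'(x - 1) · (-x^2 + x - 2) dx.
1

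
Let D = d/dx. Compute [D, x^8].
8 x^{7}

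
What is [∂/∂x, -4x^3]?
- 12 x^{2}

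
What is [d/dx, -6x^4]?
- 24 x^{3}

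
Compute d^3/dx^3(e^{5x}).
125 e^{5 x}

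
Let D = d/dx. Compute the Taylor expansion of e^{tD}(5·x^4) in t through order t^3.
5 x \left(4 t^{3} + 6 t^{2} x + 4 t x^{2} + x^{3}\right)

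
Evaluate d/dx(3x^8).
24 x^{7}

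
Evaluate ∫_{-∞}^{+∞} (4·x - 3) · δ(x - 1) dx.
1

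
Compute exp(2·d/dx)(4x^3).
4 x^{3} + 24 x^{2} + 48 x + 32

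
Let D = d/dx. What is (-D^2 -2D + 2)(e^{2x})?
- 6 e^{2 x}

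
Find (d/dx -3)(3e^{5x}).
6 e^{5 x}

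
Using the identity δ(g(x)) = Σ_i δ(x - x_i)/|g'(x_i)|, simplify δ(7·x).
\frac{\delta(x)}{7}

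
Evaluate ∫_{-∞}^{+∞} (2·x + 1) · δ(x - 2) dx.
5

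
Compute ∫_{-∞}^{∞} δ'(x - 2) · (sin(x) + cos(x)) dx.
- \cos{\left(2 \right)} + \sin{\left(2 \right)}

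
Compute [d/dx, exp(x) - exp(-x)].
2 \cosh{\left(x \right)}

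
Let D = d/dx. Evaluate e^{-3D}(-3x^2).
- 3 x^{2} + 18 x - 27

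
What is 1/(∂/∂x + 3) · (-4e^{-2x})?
- 4 e^{- 2 x}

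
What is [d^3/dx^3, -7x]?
-21\frac{d^{2}}{dx^{2}}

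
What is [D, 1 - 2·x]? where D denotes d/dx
-2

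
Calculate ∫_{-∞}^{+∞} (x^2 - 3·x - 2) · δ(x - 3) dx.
-2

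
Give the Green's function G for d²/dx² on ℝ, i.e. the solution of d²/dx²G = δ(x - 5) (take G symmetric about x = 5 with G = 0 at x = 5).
\frac{|x - 5|}{2}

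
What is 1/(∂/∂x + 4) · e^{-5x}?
- e^{- 5 x}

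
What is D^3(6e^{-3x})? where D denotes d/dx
- 162 e^{- 3 x}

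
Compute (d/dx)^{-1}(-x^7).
- \frac{x^{8}}{8}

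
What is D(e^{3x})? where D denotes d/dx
3 e^{3 x}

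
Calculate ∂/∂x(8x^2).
16 x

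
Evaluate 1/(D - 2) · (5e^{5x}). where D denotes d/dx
\frac{5 e^{5 x}}{3}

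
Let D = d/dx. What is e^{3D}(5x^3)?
5 x^{3} + 45 x^{2} + 135 x + 135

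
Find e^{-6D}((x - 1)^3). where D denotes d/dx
x^{3} - 21 x^{2} + 147 x - 343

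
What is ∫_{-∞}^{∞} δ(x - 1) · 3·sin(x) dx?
3 \sin{\left(1 \right)}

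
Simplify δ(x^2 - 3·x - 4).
\frac{\delta(x + 1) + \delta(x - 4)}{5}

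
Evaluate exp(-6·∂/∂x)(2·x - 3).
2 x - 15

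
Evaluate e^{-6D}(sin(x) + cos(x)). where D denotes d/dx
\sqrt{2} \cos{\left(- x + \frac{\pi}{4} + 6 \right)}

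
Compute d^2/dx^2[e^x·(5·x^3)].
5 x \left(x^{2} + 6 x + 6\right) e^{x}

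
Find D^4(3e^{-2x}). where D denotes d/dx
48 e^{- 2 x}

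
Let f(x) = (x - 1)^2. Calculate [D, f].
2 x - 2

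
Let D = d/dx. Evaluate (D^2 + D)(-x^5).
5 x^{3} \left(- x - 4\right)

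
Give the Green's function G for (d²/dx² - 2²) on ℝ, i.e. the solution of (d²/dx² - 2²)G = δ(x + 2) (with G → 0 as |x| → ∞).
-\frac{e^{-2|x + 2|}}{4}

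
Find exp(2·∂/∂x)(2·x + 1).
2 x + 5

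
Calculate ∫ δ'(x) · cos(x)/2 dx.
0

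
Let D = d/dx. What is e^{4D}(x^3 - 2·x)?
x^{3} + 12 x^{2} + 46 x + 56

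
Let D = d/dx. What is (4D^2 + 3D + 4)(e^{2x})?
26 e^{2 x}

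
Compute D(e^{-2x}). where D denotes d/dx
- 2 e^{- 2 x}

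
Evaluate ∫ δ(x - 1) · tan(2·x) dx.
\tan{\left(2 \right)}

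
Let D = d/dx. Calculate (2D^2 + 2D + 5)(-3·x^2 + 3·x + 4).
- 15 x^{2} + 3 x + 14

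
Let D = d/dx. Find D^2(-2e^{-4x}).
- 32 e^{- 4 x}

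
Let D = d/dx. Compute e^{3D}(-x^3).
- x^{3} - 9 x^{2} - 27 x - 27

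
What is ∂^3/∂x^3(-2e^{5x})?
- 250 e^{5 x}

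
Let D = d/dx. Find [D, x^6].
6 x^{5}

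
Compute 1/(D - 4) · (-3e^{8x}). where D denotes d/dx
- \frac{3 e^{8 x}}{4}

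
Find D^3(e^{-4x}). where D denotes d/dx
- 64 e^{- 4 x}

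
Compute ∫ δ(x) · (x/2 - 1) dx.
-1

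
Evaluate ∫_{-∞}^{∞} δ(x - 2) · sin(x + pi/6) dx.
\sin{\left(\frac{\pi}{6} + 2 \right)}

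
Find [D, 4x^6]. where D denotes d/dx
24 x^{5}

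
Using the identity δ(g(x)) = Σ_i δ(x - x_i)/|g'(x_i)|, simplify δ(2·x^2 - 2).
\frac{\delta(x - 1) + \delta(x + 1)}{4}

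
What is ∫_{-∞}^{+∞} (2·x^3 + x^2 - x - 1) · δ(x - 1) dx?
1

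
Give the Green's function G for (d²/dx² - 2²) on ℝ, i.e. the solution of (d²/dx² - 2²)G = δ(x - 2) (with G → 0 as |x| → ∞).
-\frac{e^{-2|x - 2|}}{4}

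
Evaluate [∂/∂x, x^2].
2 x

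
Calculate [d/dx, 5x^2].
10 x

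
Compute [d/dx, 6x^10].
60 x^{9}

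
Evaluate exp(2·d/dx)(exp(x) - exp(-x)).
2 \sinh{\left(x + 2 \right)}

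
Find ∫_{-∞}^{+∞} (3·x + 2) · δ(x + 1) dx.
-1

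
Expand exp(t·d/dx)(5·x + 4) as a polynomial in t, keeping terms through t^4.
5 t + 5 x + 4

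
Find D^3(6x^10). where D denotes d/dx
4320 x^{7}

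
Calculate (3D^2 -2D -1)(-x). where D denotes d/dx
x + 2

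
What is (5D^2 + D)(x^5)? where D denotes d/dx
5 x^{3} \left(x + 20\right)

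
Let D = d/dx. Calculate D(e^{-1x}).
- e^{- x}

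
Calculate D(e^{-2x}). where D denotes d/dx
- 2 e^{- 2 x}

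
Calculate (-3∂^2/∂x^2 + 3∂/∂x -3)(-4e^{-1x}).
36 e^{- x}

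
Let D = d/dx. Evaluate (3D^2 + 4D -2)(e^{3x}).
37 e^{3 x}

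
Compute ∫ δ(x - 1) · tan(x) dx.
\tan{\left(1 \right)}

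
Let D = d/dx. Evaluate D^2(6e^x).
6 e^{x}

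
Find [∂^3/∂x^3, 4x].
12\frac{d^{2}}{dx^{2}}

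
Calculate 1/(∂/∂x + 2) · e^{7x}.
\frac{e^{7 x}}{9}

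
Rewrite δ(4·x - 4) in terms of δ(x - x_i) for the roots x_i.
\frac{\delta(x - 1)}{4}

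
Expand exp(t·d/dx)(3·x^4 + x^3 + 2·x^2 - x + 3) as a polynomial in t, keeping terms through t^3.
t^{3} \left(12 x + 1\right) + t^{2} \left(18 x^{2} + 3 x + 2\right) + t \left(12 x^{3} + 3 x^{2} + 4 x - 1\right) + 3 x^{4} + x^{3} + 2 x^{2} - x + 3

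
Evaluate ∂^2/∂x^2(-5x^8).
- 280 x^{6}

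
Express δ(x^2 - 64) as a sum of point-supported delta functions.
\frac{\delta(x - 8) + \delta(x + 8)}{16}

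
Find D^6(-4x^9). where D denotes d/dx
- 241920 x^{3}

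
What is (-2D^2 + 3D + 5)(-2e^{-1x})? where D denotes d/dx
0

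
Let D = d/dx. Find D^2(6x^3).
36 x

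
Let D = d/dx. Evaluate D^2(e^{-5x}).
25 e^{- 5 x}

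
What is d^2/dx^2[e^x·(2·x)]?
2 \left(x + 2\right) e^{x}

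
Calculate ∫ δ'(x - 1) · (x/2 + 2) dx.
- \frac{1}{2}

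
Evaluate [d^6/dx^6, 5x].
30\frac{d^{5}}{dx^{5}}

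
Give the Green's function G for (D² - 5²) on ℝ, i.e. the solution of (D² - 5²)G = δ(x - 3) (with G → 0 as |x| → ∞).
-\frac{e^{-5|x - 3|}}{10}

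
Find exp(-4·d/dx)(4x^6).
4 x^{6} - 96 x^{5} + 960 x^{4} - 5120 x^{3} + 15360 x^{2} - 24576 x + 16384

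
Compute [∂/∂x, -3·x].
-3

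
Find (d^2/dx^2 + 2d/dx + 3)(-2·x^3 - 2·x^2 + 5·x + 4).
- 6 x^{3} - 18 x^{2} - 5 x + 18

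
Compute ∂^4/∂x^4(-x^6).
- 360 x^{2}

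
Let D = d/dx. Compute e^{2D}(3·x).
3 x + 6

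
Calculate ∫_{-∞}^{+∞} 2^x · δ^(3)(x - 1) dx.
- 2 \log{\left(2 \right)}^{3}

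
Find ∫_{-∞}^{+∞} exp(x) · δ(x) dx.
1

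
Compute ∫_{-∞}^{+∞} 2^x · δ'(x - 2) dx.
- \log{\left(16 \right)}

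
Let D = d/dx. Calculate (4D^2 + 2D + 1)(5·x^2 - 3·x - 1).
5 x^{2} + 17 x + 33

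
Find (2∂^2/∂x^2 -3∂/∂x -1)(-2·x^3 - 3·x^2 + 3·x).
2 x^{3} + 21 x^{2} - 9 x - 21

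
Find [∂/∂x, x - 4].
1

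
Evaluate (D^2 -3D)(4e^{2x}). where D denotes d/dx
- 8 e^{2 x}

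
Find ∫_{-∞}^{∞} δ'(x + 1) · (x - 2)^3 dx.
-27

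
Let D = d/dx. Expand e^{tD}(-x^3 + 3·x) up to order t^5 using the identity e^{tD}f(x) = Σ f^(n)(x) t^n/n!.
- t^{3} - 3 t^{2} x - 3 t \left(x^{2} - 1\right) - x^{3} + 3 x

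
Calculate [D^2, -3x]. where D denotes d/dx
-6D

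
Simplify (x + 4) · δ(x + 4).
0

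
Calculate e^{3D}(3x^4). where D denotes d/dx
3 x^{4} + 36 x^{3} + 162 x^{2} + 324 x + 243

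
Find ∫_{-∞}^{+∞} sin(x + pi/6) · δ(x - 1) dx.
\sin{\left(\frac{\pi}{6} + 1 \right)}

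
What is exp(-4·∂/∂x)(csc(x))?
\csc{\left(x - 4 \right)}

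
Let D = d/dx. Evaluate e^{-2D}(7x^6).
7 x^{6} - 84 x^{5} + 420 x^{4} - 1120 x^{3} + 1680 x^{2} - 1344 x + 448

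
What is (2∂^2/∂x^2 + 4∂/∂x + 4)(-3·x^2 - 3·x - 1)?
- 12 x^{2} - 36 x - 28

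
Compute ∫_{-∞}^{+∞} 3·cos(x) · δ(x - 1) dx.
3 \cos{\left(1 \right)}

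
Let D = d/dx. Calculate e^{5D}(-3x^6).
- 3 x^{6} - 90 x^{5} - 1125 x^{4} - 7500 x^{3} - 28125 x^{2} - 56250 x - 46875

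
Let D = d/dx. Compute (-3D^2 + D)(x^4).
4 x^{2} \left(x - 9\right)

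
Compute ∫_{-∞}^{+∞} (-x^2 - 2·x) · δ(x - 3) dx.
-15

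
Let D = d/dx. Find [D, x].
1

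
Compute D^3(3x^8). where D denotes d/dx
1008 x^{5}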